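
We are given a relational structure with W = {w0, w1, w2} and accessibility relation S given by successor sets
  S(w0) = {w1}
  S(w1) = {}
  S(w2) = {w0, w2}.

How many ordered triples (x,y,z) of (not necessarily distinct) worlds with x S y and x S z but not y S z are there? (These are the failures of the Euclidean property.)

Enumerating: (w0,w1,w1), (w2,w0,w0), (w2,w0,w2).

3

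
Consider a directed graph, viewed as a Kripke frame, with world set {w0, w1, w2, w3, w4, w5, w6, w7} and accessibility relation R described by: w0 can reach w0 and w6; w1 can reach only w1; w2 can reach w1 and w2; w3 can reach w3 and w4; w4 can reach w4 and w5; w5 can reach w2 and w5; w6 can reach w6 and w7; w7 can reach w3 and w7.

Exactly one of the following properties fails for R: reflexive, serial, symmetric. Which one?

Reflexive: yes — every world is R-related to itself.
Serial: yes — every world has a successor (e.g. w0 R w0).
Symmetric: no — w0 R w6 but not w6 R w0.
Only symmetric fails.

symmetric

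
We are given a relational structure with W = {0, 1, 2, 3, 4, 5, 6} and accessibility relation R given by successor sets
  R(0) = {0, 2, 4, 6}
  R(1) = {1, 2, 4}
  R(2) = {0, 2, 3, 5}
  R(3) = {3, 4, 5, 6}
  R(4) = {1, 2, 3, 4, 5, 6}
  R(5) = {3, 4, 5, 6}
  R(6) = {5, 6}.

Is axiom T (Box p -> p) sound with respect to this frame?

Yes

By correspondence theory, T is valid on a frame iff R is reflexive.
Reflexive: yes — every world is R-related to itself.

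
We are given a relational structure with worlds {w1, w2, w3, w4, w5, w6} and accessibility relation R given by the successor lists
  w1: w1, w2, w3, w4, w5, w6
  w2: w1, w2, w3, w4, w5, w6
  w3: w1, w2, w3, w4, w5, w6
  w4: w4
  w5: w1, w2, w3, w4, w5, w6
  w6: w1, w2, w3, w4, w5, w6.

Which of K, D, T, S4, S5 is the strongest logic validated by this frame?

S4

Serial (axiom D): yes — every world has a successor (e.g. w1 R w1).
Reflexive (axiom T): yes — every world is R-related to itself.
Transitive (axiom 4): yes — every two-step R-path is closed by a direct edge.
Euclidean (axiom 5): no — w1 R w4 and w1 R w2, but not w4 R w2.
So F validates K, D, T, S4; S5 would additionally require R to be Euclidean. The strongest is S4.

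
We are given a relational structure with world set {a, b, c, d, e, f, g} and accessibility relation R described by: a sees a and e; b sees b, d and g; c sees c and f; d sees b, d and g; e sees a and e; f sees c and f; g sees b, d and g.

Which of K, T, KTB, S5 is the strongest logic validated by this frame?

S5

Reflexive (axiom T): yes — every world is R-related to itself.
Symmetric (axiom B): yes — every pair in R has its reverse in R.
Euclidean (axiom 5): yes — any two successors of a common world are R-related.
So F validates K, T, KTB, S5. The strongest is S5.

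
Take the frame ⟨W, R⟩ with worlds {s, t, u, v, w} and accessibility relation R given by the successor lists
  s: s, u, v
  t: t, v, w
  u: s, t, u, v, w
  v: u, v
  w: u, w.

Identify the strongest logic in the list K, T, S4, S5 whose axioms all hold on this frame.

Reflexive (axiom T): yes — every world is R-related to itself.
Transitive (axiom 4): no — s R u and u R t, but not s R t.
Euclidean (axiom 5): no — t R v and t R w, but not v R w.
So F validates K, T; S4 would additionally require R to be transitive. The strongest is T.

T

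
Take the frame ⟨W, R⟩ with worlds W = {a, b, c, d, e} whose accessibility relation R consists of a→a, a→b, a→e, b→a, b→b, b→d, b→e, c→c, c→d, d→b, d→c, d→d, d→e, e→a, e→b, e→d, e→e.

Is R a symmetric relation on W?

Symmetric: yes — every pair in R has its reverse in R.

Yes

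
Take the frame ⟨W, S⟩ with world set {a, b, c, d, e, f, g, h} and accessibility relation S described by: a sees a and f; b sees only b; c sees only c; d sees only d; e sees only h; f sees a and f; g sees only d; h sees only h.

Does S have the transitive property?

Transitive: yes — every two-step S-path is closed by a direct edge.

Yes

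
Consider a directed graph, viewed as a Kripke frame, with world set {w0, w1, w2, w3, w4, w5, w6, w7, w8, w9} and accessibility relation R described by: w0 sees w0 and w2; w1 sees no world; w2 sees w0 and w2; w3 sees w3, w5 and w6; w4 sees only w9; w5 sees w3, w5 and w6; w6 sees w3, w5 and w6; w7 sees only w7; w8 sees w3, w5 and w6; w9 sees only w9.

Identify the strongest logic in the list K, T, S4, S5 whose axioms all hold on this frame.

Reflexive (axiom T): no — w1 is not related to itself.
Transitive (axiom 4): yes — every two-step R-path is closed by a direct edge.
Euclidean (axiom 5): yes — any two successors of a common world are R-related.
So F validates K; T would additionally require R to be reflexive. The strongest is K.

K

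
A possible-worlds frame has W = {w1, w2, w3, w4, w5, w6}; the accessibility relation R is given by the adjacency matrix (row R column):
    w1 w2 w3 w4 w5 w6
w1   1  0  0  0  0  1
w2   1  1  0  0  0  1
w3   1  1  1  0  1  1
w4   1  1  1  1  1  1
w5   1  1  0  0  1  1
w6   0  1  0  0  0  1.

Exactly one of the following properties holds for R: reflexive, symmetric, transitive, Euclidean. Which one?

reflexive

Reflexive: yes — every world is R-related to itself.
Symmetric: no — w1 R w6 but not w6 R w1.
Transitive: no — w1 R w6 and w6 R w2, but not w1 R w2.
Euclidean: no — w2 R w6 and w2 R w1, but not w6 R w1.
Only reflexive holds.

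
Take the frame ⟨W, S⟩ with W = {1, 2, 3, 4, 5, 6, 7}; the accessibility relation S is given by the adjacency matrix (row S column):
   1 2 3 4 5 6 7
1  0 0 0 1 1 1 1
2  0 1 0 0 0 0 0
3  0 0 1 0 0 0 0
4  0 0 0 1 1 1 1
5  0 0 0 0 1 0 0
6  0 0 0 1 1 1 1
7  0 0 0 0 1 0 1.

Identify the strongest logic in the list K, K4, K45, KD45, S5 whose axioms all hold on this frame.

K4

Transitive (axiom 4): yes — every two-step S-path is closed by a direct edge.
Euclidean (axiom 5): no — 1 S 5 and 1 S 4, but not 5 S 4.
Serial (axiom D): yes — every world has a successor (e.g. 1 S 4).
Reflexive (axiom T): no — 1 is not related to itself.
So F validates K, K4; K45 would additionally require S to be Euclidean. The strongest is K4.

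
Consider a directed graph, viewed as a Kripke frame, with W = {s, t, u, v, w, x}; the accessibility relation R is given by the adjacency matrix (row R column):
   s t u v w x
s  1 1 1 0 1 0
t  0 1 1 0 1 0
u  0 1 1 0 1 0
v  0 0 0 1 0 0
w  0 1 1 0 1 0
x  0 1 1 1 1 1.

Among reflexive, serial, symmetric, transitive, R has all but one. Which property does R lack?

symmetric

Reflexive: yes — every world is R-related to itself.
Serial: yes — every world has a successor (e.g. s R s).
Symmetric: no — s R t but not t R s.
Transitive: yes — every two-step R-path is closed by a direct edge.
Only symmetric fails.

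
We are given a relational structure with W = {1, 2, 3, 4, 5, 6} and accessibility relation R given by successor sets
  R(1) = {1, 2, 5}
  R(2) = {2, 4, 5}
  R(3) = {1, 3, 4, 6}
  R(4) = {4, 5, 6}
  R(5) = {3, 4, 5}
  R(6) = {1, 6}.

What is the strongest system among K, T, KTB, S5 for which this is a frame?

Reflexive (axiom T): yes — every world is R-related to itself.
Symmetric (axiom B): no — 1 R 2 but not 2 R 1.
Euclidean (axiom 5): no — 1 R 5 and 1 R 2, but not 5 R 2.
So F validates K, T; KTB would additionally require R to be symmetric. The strongest is T.

T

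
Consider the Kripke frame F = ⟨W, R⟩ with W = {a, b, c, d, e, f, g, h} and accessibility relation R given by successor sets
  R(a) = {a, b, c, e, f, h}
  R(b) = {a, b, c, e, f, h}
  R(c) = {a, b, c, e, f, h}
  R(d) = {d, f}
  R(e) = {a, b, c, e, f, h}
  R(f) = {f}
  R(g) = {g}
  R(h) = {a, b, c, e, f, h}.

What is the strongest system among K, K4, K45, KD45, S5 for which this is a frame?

Transitive (axiom 4): yes — every two-step R-path is closed by a direct edge.
Euclidean (axiom 5): no — a R f and a R b, but not f R b.
Serial (axiom D): yes — every world has a successor (e.g. a R a).
Reflexive (axiom T): yes — every world is R-related to itself.
So F validates K, K4; K45 would additionally require R to be Euclidean. The strongest is K4.

K4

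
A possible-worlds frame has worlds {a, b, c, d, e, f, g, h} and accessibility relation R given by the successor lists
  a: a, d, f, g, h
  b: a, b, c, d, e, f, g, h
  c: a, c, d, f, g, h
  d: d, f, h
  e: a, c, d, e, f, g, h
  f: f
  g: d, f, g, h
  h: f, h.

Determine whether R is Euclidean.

No

Euclidean: no — a R d and a R g, but not d R g.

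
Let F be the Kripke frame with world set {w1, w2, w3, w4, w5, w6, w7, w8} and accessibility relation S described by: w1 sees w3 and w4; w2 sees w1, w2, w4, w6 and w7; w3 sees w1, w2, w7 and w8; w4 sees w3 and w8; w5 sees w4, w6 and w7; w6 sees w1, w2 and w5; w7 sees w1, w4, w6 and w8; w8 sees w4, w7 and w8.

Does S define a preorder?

No

Reflexive: no — w1 is not related to itself.
Transitive: no — w1 S w3 and w3 S w2, but not w1 S w2.
So S is not a preorder.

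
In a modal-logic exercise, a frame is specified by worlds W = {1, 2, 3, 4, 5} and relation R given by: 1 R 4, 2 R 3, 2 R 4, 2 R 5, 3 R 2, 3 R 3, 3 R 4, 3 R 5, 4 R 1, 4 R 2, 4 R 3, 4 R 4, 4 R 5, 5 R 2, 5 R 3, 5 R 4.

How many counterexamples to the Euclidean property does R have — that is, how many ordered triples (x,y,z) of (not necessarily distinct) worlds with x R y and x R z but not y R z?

Enumerating: (2,5,5), (3,2,2), (3,5,5), (4,1,1), (4,1,2), (4,1,3), (4,1,5), (4,2,1), (4,2,2), (4,3,1), (4,5,1), (4,5,5), (5,2,2).

13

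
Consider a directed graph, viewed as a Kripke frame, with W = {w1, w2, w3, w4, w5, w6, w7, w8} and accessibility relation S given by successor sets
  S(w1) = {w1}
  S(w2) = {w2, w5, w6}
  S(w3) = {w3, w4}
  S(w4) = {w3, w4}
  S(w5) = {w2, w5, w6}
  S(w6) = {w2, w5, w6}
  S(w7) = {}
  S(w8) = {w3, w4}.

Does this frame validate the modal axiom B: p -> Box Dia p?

The schema B characterises exactly the symmetric frames.
Symmetric: no — w8 S w3 but not w3 S w8.

No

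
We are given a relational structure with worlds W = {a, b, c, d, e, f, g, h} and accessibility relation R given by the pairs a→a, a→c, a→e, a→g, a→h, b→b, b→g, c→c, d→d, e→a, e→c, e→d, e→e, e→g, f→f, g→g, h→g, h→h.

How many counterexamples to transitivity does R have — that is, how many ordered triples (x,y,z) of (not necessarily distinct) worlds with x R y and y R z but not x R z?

2

Enumerating: (a,e,d), (e,a,h).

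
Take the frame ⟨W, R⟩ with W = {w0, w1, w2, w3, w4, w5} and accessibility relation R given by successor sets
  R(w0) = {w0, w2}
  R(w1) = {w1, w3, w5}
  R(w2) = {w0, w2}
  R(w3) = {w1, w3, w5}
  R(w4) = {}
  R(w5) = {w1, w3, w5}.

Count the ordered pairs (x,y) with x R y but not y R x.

0

R is symmetric; there are no such tuples.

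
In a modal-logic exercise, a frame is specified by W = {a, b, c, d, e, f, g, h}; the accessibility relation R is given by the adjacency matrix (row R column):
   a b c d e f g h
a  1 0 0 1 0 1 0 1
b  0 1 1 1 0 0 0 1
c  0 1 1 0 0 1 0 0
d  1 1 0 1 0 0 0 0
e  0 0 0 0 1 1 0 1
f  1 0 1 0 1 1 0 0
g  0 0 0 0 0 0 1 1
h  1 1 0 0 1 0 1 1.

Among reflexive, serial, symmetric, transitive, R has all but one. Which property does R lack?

Reflexive: yes — every world is R-related to itself.
Serial: yes — every world has a successor (e.g. a R a).
Symmetric: yes — every pair in R has its reverse in R.
Transitive: no — a R d and d R b, but not a R b.
Only transitive fails.

transitive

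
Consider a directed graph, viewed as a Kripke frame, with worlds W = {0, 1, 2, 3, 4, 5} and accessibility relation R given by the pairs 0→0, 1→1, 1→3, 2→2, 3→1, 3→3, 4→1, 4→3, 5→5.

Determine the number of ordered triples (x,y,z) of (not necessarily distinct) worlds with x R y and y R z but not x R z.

0

R is transitive; there are no such tuples.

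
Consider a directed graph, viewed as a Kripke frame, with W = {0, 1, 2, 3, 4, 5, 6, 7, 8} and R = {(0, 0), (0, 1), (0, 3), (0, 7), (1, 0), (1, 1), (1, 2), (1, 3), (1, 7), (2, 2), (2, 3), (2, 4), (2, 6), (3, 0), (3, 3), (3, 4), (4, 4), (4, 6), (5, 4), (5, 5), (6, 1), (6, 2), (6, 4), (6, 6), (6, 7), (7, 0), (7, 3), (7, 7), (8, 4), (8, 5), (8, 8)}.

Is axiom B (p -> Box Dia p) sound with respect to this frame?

By correspondence theory, B is valid on a frame iff R is symmetric.
Symmetric: no — 1 R 2 but not 2 R 1.

No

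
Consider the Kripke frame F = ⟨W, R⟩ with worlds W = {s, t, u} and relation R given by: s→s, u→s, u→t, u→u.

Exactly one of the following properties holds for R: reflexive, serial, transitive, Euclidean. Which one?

Reflexive: no — t is not related to itself.
Serial: no — t has no R-successor.
Transitive: yes — every two-step R-path is closed by a direct edge.
Euclidean: no — u R s and u R t, but not s R t.
Only transitive holds.

transitive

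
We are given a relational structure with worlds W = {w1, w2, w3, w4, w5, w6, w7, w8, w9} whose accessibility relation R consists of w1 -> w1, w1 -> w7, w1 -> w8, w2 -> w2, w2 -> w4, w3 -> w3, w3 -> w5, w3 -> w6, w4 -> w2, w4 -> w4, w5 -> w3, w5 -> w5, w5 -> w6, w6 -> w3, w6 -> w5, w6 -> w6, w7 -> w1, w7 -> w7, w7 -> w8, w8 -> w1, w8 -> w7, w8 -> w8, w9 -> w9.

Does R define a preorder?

Yes

Reflexive: yes — every world is R-related to itself.
Transitive: yes — every two-step R-path is closed by a direct edge.
So R is a preorder.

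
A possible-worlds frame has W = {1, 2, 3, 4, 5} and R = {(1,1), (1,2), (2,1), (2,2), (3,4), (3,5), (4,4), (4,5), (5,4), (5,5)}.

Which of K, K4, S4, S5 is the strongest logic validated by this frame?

Transitive (axiom 4): yes — every two-step R-path is closed by a direct edge.
Reflexive (axiom T): no — 3 is not related to itself.
Euclidean (axiom 5): yes — any two successors of a common world are R-related.
So F validates K, K4; S4 would additionally require R to be reflexive. The strongest is K4.

K4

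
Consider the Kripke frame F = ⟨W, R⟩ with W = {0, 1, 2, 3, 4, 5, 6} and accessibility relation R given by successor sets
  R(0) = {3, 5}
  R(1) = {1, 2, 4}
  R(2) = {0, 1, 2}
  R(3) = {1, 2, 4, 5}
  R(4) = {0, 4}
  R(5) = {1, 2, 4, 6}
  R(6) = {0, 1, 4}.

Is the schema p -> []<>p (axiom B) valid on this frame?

The schema B characterises exactly the symmetric frames.
Symmetric: no — 0 R 3 but not 3 R 0.

No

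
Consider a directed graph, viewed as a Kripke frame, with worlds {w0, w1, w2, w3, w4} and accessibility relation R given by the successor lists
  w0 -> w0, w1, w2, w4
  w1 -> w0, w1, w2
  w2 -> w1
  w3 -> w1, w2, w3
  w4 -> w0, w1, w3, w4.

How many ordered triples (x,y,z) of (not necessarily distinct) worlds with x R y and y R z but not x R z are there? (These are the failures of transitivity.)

Enumerating: (w0,w4,w3), (w1,w0,w4), (w2,w1,w0), (w2,w1,w2), (w3,w1,w0), (w4,w0,w2), (w4,w1,w2), (w4,w3,w2).

8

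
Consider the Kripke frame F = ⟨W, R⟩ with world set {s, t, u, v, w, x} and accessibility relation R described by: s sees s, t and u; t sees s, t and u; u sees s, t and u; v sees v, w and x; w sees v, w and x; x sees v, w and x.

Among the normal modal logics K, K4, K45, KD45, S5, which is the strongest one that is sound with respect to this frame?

S5

Transitive (axiom 4): yes — every two-step R-path is closed by a direct edge.
Euclidean (axiom 5): yes — any two successors of a common world are R-related.
Serial (axiom D): yes — every world has a successor (e.g. s R s).
Reflexive (axiom T): yes — every world is R-related to itself.
So F validates K, K4, K45, KD45, S5. The strongest is S5.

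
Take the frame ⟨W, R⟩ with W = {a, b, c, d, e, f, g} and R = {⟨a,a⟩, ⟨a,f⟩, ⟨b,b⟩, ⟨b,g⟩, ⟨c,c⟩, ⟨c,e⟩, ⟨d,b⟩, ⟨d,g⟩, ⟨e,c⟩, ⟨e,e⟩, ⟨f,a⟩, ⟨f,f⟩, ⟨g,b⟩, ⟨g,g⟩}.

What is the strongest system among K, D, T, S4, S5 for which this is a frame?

Serial (axiom D): yes — every world has a successor (e.g. a R a).
Reflexive (axiom T): no — d is not related to itself.
Transitive (axiom 4): yes — every two-step R-path is closed by a direct edge.
Euclidean (axiom 5): yes — any two successors of a common world are R-related.
So F validates K, D; T would additionally require R to be reflexive. The strongest is D.

D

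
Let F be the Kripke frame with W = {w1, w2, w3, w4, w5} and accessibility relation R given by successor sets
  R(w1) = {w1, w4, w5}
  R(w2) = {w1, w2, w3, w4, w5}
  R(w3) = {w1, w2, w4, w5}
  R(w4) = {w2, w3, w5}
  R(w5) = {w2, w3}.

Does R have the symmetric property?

Symmetric: no — w1 R w4 but not w4 R w1.

No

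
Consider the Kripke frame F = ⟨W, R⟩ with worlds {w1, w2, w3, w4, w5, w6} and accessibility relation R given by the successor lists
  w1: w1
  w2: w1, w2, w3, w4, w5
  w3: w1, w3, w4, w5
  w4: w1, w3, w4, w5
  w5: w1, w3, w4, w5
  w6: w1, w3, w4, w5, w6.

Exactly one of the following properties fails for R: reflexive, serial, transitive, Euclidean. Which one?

Euclidean

Reflexive: yes — every world is R-related to itself.
Serial: yes — every world has a successor (e.g. w1 R w1).
Transitive: yes — every two-step R-path is closed by a direct edge.
Euclidean: no — w2 R w1 and w2 R w3, but not w1 R w3.
Only Euclidean fails.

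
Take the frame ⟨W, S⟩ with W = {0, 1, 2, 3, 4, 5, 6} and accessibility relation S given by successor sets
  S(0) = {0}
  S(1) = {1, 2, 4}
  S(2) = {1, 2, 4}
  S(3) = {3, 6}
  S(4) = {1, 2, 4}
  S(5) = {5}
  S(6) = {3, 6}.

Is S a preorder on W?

Reflexive: yes — every world is S-related to itself.
Transitive: yes — every two-step S-path is closed by a direct edge.
So S is a preorder.

Yes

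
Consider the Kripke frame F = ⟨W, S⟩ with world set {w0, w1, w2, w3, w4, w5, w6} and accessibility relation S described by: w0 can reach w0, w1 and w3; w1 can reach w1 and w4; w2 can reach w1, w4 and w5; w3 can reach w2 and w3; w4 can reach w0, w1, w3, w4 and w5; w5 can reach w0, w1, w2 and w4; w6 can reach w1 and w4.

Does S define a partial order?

No

Reflexive: no — w2 is not related to itself.
Transitive: no — w0 S w1 and w1 S w4, but not w0 S w4.
Antisymmetric: no — w1 S w4 and w4 S w1 with w1 ≠ w4.
So S is not a partial order.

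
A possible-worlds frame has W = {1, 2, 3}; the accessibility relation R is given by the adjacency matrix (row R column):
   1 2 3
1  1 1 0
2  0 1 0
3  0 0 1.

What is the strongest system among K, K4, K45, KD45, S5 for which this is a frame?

Transitive (axiom 4): yes — every two-step R-path is closed by a direct edge.
Euclidean (axiom 5): no — 1 R 2 and 1 R 1, but not 2 R 1.
Serial (axiom D): yes — every world has a successor (e.g. 1 R 1).
Reflexive (axiom T): yes — every world is R-related to itself.
So F validates K, K4; K45 would additionally require R to be Euclidean. The strongest is K4.

K4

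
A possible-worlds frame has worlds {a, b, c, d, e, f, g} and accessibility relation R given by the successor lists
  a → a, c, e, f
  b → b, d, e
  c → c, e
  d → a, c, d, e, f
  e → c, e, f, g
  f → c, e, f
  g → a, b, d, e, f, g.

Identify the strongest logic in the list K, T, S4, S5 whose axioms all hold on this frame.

T

Reflexive (axiom T): yes — every world is R-related to itself.
Transitive (axiom 4): no — a R e and e R g, but not a R g.
Euclidean (axiom 5): no — a R c and a R f, but not c R f.
So F validates K, T; S4 would additionally require R to be transitive. The strongest is T.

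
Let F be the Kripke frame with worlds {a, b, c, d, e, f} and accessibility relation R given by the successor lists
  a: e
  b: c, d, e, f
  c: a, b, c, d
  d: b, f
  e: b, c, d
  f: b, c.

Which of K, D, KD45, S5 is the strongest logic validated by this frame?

D

Serial (axiom D): yes — every world has a successor (e.g. a R e).
Euclidean (axiom 5): no — b R c and b R e, but not c R e.
Transitive (axiom 4): no — a R e and e R b, but not a R b.
Reflexive (axiom T): no — a is not related to itself.
So F validates K, D; KD45 would additionally require R to be Euclidean and transitive. The strongest is D.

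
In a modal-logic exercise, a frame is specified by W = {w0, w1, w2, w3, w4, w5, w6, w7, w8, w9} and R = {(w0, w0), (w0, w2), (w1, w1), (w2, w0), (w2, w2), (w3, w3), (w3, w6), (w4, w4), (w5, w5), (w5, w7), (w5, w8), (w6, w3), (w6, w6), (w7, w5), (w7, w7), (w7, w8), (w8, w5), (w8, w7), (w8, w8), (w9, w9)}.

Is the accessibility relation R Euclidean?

Yes

Euclidean: yes — any two successors of a common world are R-related.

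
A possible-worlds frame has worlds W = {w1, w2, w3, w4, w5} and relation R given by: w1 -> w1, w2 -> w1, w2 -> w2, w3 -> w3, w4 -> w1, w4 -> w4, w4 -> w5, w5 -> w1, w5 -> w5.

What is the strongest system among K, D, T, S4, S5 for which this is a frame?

Serial (axiom D): yes — every world has a successor (e.g. w1 R w1).
Reflexive (axiom T): yes — every world is R-related to itself.
Transitive (axiom 4): yes — every two-step R-path is closed by a direct edge.
Euclidean (axiom 5): no — w4 R w1 and w4 R w5, but not w1 R w5.
So F validates K, D, T, S4; S5 would additionally require R to be Euclidean. The strongest is S4.

S4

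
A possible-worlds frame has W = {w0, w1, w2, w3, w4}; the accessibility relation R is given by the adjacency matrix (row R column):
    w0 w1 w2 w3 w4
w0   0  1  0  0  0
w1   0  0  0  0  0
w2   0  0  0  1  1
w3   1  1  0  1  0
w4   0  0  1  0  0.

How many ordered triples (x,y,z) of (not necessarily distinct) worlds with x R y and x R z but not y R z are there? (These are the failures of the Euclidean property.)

10

Enumerating: (w0,w1,w1), (w2,w3,w4), (w2,w4,w3), (w2,w4,w4), (w3,w0,w0), (w3,w0,w3), (w3,w1,w0), (w3,w1,w1), (w3,w1,w3), (w4,w2,w2).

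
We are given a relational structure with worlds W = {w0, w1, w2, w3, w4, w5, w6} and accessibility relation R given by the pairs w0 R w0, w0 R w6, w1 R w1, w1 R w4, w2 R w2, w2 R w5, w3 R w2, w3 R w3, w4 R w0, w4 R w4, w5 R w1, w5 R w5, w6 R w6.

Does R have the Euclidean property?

Euclidean: no — w0 R w6 and w0 R w0, but not w6 R w0.

No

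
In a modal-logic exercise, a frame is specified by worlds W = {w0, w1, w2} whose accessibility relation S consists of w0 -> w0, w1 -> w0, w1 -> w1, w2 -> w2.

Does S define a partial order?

Reflexive: yes — every world is S-related to itself.
Transitive: yes — every two-step S-path is closed by a direct edge.
Antisymmetric: yes — no distinct pair is related both ways.
So S is a partial order.

Yes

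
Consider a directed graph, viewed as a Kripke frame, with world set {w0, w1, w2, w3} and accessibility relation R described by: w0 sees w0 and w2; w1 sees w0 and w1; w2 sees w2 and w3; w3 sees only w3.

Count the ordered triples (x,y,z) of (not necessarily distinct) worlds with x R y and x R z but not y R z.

Enumerating: (w0,w2,w0), (w1,w0,w1), (w2,w3,w2).

3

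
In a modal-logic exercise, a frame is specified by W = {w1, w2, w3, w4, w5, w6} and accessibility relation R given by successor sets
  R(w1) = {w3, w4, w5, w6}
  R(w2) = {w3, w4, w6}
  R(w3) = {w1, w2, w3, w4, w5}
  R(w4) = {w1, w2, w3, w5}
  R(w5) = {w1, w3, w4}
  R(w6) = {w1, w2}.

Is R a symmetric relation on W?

Symmetric: yes — every pair in R has its reverse in R.

Yes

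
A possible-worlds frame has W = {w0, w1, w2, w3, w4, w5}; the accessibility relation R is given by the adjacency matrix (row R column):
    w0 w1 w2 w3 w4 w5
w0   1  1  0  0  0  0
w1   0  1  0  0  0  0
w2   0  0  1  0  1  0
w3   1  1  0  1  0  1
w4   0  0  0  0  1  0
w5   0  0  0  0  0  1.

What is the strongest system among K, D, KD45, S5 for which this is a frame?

Serial (axiom D): yes — every world has a successor (e.g. w0 R w0).
Euclidean (axiom 5): no — w3 R w0 and w3 R w5, but not w0 R w5.
Transitive (axiom 4): yes — every two-step R-path is closed by a direct edge.
Reflexive (axiom T): yes — every world is R-related to itself.
So F validates K, D; KD45 would additionally require R to be Euclidean. The strongest is D.

D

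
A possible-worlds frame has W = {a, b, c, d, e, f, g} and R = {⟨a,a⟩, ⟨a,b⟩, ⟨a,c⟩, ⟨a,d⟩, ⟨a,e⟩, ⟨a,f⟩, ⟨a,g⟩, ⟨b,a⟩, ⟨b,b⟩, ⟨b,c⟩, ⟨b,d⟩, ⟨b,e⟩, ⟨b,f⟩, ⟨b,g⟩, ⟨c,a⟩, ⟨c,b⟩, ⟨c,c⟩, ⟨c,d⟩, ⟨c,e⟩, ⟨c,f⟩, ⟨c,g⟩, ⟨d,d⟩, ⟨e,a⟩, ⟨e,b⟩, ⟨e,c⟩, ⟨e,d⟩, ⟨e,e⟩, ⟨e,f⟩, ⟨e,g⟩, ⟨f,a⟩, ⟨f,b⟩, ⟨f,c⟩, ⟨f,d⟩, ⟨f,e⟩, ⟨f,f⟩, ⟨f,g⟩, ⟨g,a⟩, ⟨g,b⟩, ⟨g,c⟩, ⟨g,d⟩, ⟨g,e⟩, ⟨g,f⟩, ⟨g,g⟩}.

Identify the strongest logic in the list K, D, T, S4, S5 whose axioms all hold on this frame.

Serial (axiom D): yes — every world has a successor (e.g. a R a).
Reflexive (axiom T): yes — every world is R-related to itself.
Transitive (axiom 4): yes — every two-step R-path is closed by a direct edge.
Euclidean (axiom 5): no — a R d and a R b, but not d R b.
So F validates K, D, T, S4; S5 would additionally require R to be Euclidean. The strongest is S4.

S4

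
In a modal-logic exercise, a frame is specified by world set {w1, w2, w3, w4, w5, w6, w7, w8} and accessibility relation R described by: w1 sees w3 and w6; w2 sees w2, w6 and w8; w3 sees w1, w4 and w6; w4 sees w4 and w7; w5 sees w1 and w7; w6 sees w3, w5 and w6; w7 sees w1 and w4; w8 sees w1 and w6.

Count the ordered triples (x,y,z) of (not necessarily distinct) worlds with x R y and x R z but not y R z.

25

Enumerating: (w1,w3,w3), (w2,w6,w2), (w2,w6,w8), (w2,w8,w2), (w2,w8,w8), (w3,w1,w1), (w3,w1,w4), (w3,w4,w1), (w3,w4,w6), (w3,w6,w1), (w3,w6,w4), (w4,w7,w7), … and 13 more.
Total: 25.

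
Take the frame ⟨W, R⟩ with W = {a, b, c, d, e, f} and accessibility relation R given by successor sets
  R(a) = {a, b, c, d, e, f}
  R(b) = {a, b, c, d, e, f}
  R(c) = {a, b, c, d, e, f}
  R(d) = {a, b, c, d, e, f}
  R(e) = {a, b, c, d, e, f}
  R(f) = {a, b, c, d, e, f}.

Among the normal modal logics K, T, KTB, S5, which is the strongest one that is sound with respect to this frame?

Reflexive (axiom T): yes — every world is R-related to itself.
Symmetric (axiom B): yes — every pair in R has its reverse in R.
Euclidean (axiom 5): yes — any two successors of a common world are R-related.
So F validates K, T, KTB, S5. The strongest is S5.

S5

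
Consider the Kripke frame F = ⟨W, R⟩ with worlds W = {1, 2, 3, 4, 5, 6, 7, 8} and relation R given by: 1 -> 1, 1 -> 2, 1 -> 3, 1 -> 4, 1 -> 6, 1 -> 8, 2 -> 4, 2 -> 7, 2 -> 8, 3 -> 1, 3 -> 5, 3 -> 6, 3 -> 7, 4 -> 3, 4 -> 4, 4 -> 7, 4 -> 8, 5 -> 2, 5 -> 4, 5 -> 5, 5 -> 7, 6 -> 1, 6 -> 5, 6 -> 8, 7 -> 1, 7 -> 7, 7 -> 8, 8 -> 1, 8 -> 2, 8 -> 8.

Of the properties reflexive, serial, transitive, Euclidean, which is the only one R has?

Reflexive: no — 2 is not related to itself.
Serial: yes — every world has a successor (e.g. 1 R 1).
Transitive: no — 1 R 2 and 2 R 7, but not 1 R 7.
Euclidean: no — 1 R 2 and 1 R 3, but not 2 R 3.
Only serial holds.

serial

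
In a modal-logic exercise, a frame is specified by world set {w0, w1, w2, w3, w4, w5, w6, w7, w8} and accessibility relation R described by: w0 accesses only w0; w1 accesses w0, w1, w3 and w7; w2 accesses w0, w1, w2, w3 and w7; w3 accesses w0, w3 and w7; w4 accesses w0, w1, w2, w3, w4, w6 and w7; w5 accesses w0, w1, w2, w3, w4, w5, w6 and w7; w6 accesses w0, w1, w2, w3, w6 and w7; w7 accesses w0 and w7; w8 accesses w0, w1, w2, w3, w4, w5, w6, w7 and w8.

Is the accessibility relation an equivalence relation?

No

Reflexive: yes — every world is R-related to itself.
Symmetric: no — w1 R w0 but not w0 R w1.
Transitive: yes — every two-step R-path is closed by a direct edge.
So R is not an equivalence relation.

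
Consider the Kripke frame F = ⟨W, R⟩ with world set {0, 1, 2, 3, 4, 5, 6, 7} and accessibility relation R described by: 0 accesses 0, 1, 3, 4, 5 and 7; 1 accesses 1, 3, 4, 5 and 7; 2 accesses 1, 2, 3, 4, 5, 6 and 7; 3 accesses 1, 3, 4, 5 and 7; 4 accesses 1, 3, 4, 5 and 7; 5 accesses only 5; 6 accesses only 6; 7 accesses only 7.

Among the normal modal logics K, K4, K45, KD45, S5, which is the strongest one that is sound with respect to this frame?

Transitive (axiom 4): yes — every two-step R-path is closed by a direct edge.
Euclidean (axiom 5): no — 0 R 5 and 0 R 1, but not 5 R 1.
Serial (axiom D): yes — every world has a successor (e.g. 0 R 0).
Reflexive (axiom T): yes — every world is R-related to itself.
So F validates K, K4; K45 would additionally require R to be Euclidean. The strongest is K4.

K4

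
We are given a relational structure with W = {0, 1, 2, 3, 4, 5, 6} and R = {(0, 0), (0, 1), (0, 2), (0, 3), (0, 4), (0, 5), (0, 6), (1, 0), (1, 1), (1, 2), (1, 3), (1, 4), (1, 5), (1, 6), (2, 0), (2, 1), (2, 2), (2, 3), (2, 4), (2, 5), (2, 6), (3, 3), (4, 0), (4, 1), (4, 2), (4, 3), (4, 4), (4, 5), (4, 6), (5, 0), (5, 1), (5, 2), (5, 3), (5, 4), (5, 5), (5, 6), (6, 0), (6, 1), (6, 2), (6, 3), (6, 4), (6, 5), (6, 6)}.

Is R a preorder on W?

Yes

Reflexive: yes — every world is R-related to itself.
Transitive: yes — every two-step R-path is closed by a direct edge.
So R is a preorder.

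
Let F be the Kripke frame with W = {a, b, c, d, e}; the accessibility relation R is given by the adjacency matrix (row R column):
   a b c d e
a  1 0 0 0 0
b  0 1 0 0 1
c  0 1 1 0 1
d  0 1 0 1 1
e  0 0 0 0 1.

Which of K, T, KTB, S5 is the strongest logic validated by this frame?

T

Reflexive (axiom T): yes — every world is R-related to itself.
Symmetric (axiom B): no — b R e but not e R b.
Euclidean (axiom 5): no — c R e and c R b, but not e R b.
So F validates K, T; KTB would additionally require R to be symmetric. The strongest is T.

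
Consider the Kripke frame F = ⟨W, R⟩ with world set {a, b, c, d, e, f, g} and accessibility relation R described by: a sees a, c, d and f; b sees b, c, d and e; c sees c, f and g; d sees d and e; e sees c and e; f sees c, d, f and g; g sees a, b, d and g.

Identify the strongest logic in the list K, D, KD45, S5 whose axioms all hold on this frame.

Serial (axiom D): yes — every world has a successor (e.g. a R a).
Euclidean (axiom 5): no — a R c and a R d, but not c R d.
Transitive (axiom 4): no — a R c and c R g, but not a R g.
Reflexive (axiom T): yes — every world is R-related to itself.
So F validates K, D; KD45 would additionally require R to be Euclidean and transitive. The strongest is D.

D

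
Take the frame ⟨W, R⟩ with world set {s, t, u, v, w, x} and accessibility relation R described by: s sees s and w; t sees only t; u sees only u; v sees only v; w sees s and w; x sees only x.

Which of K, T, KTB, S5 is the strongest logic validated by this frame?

Reflexive (axiom T): yes — every world is R-related to itself.
Symmetric (axiom B): yes — every pair in R has its reverse in R.
Euclidean (axiom 5): yes — any two successors of a common world are R-related.
So F validates K, T, KTB, S5. The strongest is S5.

S5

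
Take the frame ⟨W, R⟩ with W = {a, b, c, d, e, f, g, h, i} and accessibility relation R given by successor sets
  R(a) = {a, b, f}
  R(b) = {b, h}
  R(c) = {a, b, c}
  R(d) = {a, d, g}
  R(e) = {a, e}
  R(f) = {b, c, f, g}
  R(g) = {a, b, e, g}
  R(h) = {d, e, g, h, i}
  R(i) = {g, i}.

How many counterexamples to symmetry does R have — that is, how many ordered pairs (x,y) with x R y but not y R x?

19

Enumerating: (a,b), (a,f), (b,h), (c,a), (c,b), (d,a), (d,g), (e,a), (f,b), (f,c), (f,g), (g,a), … and 7 more.
Total: 19.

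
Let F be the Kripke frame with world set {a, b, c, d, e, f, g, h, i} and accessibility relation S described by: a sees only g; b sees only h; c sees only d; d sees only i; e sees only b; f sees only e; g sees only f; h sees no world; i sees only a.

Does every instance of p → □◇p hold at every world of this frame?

No

The schema B characterises exactly the symmetric frames.
Symmetric: no — a S g but not g S a.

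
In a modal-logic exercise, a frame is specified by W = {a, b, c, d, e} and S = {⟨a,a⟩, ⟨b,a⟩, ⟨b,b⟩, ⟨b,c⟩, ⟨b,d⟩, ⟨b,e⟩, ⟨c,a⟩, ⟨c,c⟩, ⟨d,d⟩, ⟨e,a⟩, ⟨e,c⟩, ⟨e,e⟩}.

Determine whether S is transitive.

Transitive: yes — every two-step S-path is closed by a direct edge.

Yes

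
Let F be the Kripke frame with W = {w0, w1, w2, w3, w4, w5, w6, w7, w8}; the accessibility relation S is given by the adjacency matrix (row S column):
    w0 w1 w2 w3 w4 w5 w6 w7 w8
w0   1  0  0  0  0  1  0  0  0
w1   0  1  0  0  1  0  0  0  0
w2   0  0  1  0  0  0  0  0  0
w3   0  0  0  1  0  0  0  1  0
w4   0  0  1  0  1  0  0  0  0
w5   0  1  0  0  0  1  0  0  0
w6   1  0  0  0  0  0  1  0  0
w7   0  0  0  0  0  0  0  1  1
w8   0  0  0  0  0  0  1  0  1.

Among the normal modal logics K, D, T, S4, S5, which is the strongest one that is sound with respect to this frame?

T

Serial (axiom D): yes — every world has a successor (e.g. w0 S w0).
Reflexive (axiom T): yes — every world is S-related to itself.
Transitive (axiom 4): no — w0 S w5 and w5 S w1, but not w0 S w1.
Euclidean (axiom 5): no — w0 S w5 and w0 S w0, but not w5 S w0.
So F validates K, D, T; S4 would additionally require S to be transitive. The strongest is T.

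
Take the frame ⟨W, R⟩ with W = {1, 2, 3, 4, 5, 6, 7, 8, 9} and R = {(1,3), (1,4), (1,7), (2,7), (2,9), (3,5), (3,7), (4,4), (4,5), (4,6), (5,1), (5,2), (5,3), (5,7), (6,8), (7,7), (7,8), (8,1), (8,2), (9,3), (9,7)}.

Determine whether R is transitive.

No

Transitive: no — 1 R 3 and 3 R 5, but not 1 R 5.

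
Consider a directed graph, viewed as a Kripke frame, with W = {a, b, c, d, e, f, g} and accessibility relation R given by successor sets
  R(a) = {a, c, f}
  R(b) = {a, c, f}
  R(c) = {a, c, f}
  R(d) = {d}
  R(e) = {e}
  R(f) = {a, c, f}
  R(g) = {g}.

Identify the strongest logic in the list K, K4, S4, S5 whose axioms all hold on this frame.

K4

Transitive (axiom 4): yes — every two-step R-path is closed by a direct edge.
Reflexive (axiom T): no — b is not related to itself.
Euclidean (axiom 5): yes — any two successors of a common world are R-related.
So F validates K, K4; S4 would additionally require R to be reflexive. The strongest is K4.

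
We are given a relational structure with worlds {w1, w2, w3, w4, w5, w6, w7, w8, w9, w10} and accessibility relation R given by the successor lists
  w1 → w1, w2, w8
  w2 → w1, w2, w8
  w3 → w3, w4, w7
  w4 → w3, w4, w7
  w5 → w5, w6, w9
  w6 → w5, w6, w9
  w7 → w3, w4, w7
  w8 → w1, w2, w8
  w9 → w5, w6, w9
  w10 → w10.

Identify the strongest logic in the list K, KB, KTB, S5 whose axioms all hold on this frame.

Symmetric (axiom B): yes — every pair in R has its reverse in R.
Reflexive (axiom T): yes — every world is R-related to itself.
Euclidean (axiom 5): yes — any two successors of a common world are R-related.
So F validates K, KB, KTB, S5. The strongest is S5.

S5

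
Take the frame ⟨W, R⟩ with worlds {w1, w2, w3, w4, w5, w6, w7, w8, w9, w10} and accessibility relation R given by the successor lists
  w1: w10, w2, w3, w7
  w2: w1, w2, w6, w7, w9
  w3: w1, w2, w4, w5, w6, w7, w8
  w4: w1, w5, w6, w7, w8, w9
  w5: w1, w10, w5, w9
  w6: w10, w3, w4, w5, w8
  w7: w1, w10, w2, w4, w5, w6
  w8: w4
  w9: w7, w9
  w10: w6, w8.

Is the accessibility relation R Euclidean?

Euclidean: no — w1 R w10 and w1 R w2, but not w10 R w2.

No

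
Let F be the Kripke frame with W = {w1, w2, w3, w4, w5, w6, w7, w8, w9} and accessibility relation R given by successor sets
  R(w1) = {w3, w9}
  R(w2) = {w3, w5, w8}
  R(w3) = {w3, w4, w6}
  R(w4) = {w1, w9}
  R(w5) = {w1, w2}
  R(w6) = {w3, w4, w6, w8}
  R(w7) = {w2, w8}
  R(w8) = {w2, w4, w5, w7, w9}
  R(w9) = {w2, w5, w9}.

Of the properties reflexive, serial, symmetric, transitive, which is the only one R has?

Reflexive: no — w1 is not related to itself.
Serial: yes — every world has a successor (e.g. w1 R w3).
Symmetric: no — w1 R w3 but not w3 R w1.
Transitive: no — w1 R w3 and w3 R w4, but not w1 R w4.
Only serial holds.

serial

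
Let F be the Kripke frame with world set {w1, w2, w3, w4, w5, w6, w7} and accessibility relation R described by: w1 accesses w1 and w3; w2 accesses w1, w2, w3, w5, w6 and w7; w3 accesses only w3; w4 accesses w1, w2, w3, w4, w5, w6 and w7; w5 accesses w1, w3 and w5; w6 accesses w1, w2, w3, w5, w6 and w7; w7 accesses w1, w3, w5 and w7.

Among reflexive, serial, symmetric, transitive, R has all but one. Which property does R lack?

symmetric

Reflexive: yes — every world is R-related to itself.
Serial: yes — every world has a successor (e.g. w1 R w1).
Symmetric: no — w1 R w3 but not w3 R w1.
Transitive: yes — every two-step R-path is closed by a direct edge.
Only symmetric fails.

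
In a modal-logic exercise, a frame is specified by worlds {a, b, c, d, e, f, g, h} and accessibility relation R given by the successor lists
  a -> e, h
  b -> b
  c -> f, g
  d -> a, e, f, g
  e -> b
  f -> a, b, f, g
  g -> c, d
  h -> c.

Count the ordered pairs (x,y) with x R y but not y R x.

11

Enumerating: (a,e), (a,h), (c,f), (d,a), (d,e), (d,f), (e,b), (f,a), (f,b), (f,g), (h,c).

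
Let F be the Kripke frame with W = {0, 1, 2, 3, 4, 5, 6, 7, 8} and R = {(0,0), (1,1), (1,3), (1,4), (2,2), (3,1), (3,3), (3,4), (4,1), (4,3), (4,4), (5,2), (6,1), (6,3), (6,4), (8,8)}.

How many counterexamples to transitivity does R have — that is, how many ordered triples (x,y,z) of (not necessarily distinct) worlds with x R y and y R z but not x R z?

0

R is transitive; there are no such tuples.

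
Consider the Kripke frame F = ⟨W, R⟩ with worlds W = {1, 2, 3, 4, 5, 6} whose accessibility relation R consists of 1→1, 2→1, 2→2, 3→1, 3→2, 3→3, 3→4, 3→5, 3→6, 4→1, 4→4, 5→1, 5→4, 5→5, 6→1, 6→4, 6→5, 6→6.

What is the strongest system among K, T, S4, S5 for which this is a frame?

S4

Reflexive (axiom T): yes — every world is R-related to itself.
Transitive (axiom 4): yes — every two-step R-path is closed by a direct edge.
Euclidean (axiom 5): no — 3 R 1 and 3 R 2, but not 1 R 2.
So F validates K, T, S4; S5 would additionally require R to be Euclidean. The strongest is S4.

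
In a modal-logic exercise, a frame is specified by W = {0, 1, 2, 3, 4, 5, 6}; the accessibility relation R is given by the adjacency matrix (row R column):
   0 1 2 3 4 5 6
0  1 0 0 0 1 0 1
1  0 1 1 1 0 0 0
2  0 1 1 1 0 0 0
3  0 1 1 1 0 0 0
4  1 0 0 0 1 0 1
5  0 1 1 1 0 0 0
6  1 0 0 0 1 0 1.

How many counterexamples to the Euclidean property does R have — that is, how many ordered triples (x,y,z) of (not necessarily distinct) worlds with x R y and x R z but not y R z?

0

R is Euclidean; there are no such tuples.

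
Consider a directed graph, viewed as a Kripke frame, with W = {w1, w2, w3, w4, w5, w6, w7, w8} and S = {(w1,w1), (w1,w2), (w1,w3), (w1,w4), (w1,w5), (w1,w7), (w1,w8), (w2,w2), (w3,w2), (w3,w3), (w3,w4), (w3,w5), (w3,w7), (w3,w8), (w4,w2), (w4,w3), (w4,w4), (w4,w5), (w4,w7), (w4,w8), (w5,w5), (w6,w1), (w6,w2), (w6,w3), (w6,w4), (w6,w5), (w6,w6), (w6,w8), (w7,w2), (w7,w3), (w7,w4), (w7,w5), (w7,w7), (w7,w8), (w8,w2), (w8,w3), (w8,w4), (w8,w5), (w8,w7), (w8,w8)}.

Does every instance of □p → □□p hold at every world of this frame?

No

The schema 4 characterises exactly the transitive frames.
Transitive: no — w6 S w1 and w1 S w7, but not w6 S w7.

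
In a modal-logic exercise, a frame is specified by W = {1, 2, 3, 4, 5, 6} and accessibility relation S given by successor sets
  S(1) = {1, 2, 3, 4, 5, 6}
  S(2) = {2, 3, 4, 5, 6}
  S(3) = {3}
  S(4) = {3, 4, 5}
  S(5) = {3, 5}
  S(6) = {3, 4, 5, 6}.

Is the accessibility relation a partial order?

Reflexive: yes — every world is S-related to itself.
Transitive: yes — every two-step S-path is closed by a direct edge.
Antisymmetric: yes — no distinct pair is related both ways.
So S is a partial order.

Yes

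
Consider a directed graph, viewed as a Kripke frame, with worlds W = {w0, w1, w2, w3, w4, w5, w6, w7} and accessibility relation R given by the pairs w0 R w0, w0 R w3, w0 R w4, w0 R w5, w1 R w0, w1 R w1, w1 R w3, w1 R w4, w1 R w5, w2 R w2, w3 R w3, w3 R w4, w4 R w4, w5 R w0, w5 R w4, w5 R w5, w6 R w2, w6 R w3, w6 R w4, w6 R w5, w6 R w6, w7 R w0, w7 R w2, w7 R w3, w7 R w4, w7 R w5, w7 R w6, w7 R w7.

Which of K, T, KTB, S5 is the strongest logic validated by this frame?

Reflexive (axiom T): yes — every world is R-related to itself.
Symmetric (axiom B): no — w0 R w3 but not w3 R w0.
Euclidean (axiom 5): no — w0 R w3 and w0 R w5, but not w3 R w5.
So F validates K, T; KTB would additionally require R to be symmetric. The strongest is T.

T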